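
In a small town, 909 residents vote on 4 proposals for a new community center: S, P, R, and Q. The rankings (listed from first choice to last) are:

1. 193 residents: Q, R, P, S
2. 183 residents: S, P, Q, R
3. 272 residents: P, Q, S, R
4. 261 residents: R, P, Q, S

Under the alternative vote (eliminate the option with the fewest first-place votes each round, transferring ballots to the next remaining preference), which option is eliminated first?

S

Round 1: S 183, P 272, R 261, Q 193. Eliminate S.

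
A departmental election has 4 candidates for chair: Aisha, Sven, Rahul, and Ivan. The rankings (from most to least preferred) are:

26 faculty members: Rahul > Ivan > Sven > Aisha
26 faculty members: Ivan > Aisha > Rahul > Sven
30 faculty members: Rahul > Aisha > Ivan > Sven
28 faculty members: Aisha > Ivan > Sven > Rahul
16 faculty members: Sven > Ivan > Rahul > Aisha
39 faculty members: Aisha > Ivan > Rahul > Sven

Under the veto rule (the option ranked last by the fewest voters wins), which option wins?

Last-place votes: Aisha 42, Sven 95, Rahul 28, Ivan 0.
Ivan is ranked last by the fewest voters, so Ivan wins.

Ivan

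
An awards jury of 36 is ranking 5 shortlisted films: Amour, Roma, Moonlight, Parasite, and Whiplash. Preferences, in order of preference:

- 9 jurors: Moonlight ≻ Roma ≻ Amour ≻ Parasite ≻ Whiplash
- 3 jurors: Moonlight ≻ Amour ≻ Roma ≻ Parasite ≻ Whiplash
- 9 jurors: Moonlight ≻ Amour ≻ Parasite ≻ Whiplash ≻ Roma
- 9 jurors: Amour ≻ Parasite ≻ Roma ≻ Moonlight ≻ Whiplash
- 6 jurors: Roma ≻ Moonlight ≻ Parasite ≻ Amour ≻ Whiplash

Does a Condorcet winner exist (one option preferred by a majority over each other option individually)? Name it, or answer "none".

Moonlight

Moonlight vs Amour: 27–9 for Moonlight.
Moonlight vs Roma: 21–15 for Moonlight.
Moonlight vs Parasite: 27–9 for Moonlight.
Moonlight vs Whiplash: 36–0 for Moonlight.
Moonlight beats every other option head-to-head.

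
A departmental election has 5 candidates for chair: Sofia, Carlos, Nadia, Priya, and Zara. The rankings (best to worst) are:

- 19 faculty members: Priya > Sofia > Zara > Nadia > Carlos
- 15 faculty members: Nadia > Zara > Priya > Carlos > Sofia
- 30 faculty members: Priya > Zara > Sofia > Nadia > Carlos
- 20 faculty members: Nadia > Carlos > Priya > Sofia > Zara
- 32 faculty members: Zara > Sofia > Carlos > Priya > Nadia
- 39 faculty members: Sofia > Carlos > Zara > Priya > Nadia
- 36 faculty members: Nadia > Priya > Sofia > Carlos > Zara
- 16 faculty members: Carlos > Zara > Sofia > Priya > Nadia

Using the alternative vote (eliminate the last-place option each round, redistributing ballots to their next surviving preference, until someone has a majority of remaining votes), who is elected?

Round 1: Sofia 39, Carlos 16, Nadia 71, Priya 49, Zara 32. Eliminate Carlos.
Round 2: Sofia 39, Nadia 71, Priya 49, Zara 48. Eliminate Sofia.
Round 3: Nadia 71, Priya 49, Zara 87. Eliminate Priya.
Round 4: Nadia 71, Zara 136. Zara has a majority.

Zara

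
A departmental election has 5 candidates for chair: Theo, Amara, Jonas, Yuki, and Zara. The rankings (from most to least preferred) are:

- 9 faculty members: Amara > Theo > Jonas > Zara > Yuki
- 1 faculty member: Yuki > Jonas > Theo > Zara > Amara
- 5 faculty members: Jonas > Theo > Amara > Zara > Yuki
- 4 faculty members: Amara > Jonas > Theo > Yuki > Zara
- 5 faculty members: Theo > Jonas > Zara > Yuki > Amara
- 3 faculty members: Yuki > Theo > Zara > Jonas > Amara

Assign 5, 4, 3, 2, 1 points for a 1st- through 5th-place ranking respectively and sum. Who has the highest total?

Theo

Theo: 9·4 + 1·3 + 5·4 + 4·3 + 5·5 + 3·4 = 108
Amara: 9·5 + 1·1 + 5·3 + 4·5 + 5·1 + 3·1 = 89
Jonas: 9·3 + 1·4 + 5·5 + 4·4 + 5·4 + 3·2 = 98
Yuki: 9·1 + 1·5 + 5·1 + 4·2 + 5·2 + 3·5 = 52
Zara: 9·2 + 1·2 + 5·2 + 4·1 + 5·3 + 3·3 = 58
Theo has the highest Borda score (108).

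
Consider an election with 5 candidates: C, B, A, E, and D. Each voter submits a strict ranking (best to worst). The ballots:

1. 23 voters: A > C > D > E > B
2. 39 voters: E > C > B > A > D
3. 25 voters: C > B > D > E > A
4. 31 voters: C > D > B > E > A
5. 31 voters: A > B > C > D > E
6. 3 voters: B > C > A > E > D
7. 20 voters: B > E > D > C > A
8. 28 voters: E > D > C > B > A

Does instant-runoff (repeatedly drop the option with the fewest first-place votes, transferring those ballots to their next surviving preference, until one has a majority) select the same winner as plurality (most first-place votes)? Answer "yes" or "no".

Instant-runoff — R1 C 56, B 23, A 54, E 67, D 0 (D out); R2 C 56, B 23, A 54, E 67 (B out); R3 C 59, A 54, E 87 (A out); R4 C 113, E 87 (C winner). Winner: C.
Plurality — first-place votes: C 56, B 23, A 54, E 67, D 0. Winner: E.
The two methods disagree.

no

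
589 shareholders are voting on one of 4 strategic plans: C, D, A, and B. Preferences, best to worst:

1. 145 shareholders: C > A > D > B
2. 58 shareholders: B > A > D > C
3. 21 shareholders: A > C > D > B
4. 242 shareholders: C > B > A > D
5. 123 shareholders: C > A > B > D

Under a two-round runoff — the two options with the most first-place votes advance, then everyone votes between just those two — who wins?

Round 1 first-place votes: C 510, D 0, A 21, B 58.
C and B advance.
Runoff: C is preferred to B by 531 voters; B by 58.
C wins the runoff.

C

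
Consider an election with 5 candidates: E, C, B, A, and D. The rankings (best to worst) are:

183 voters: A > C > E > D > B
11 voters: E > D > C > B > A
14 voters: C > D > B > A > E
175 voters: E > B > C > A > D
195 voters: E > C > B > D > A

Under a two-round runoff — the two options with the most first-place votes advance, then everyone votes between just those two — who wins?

E

Round 1 first-place votes: E 381, C 14, B 0, A 183, D 0.
E and A advance.
Runoff: E is preferred to A by 381 voters; A by 197.
E wins the runoff.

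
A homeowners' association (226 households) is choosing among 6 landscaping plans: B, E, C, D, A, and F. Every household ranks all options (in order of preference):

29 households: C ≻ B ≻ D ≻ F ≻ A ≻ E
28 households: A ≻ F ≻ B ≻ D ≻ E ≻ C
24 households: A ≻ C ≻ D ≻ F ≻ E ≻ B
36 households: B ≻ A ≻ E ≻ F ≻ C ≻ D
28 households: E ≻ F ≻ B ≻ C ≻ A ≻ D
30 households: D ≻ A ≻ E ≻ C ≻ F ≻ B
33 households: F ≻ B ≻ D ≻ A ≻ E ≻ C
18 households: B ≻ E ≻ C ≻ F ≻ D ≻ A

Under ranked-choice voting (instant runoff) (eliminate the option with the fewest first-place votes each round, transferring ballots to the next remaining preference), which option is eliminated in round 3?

Round 1: B 54, E 28, C 29, D 30, A 52, F 33. Eliminate E.
Round 2: B 54, C 29, D 30, A 52, F 61. Eliminate C.
Round 3: B 83, D 30, A 52, F 61. Eliminate D.

D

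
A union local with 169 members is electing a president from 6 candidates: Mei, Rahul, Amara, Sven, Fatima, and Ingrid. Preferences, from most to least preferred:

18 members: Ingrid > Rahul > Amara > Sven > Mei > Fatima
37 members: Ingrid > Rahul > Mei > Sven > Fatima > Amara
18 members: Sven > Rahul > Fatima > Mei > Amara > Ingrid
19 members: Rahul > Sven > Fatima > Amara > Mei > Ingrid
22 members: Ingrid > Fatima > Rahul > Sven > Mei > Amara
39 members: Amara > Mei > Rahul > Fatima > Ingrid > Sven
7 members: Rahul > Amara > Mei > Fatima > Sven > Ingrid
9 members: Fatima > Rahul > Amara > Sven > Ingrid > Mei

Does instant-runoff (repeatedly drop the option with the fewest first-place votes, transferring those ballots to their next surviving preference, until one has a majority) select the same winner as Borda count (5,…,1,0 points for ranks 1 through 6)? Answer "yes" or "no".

yes

Instant-runoff — R1 Mei 0, Rahul 26, Amara 39, Sven 18, Fatima 9, Ingrid 77 (Mei out); R2 Rahul 26, Amara 39, Sven 18, Fatima 9, Ingrid 77 (Fatima out); R3 Rahul 35, Amara 39, Sven 18, Ingrid 77 (Sven out); R4 Rahul 53, Amara 39, Ingrid 77 (Amara out); R5 Rahul 92, Ingrid 77 (Rahul winner). Winner: Rahul.
Borda — scores: Mei 383, Rahul 641, Amara 360, Sven 345, Fatima 373, Ingrid 433. Winner: Rahul.
The two methods agree.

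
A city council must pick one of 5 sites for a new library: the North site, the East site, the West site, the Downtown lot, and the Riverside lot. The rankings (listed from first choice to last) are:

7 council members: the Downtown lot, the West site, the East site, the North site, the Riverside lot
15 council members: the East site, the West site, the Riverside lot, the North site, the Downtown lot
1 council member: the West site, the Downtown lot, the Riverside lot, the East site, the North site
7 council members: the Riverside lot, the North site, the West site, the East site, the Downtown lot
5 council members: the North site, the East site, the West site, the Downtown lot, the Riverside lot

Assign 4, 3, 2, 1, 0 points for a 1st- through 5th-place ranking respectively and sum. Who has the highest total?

the North site: 7·1 + 15·1 + 1·0 + 7·3 + 5·4 = 63
the East site: 7·2 + 15·4 + 1·1 + 7·1 + 5·3 = 97
the West site: 7·3 + 15·3 + 1·4 + 7·2 + 5·2 = 94
the Downtown lot: 7·4 + 15·0 + 1·3 + 7·0 + 5·1 = 36
the Riverside lot: 7·0 + 15·2 + 1·2 + 7·4 + 5·0 = 60
the East site has the highest Borda score (97).

the East site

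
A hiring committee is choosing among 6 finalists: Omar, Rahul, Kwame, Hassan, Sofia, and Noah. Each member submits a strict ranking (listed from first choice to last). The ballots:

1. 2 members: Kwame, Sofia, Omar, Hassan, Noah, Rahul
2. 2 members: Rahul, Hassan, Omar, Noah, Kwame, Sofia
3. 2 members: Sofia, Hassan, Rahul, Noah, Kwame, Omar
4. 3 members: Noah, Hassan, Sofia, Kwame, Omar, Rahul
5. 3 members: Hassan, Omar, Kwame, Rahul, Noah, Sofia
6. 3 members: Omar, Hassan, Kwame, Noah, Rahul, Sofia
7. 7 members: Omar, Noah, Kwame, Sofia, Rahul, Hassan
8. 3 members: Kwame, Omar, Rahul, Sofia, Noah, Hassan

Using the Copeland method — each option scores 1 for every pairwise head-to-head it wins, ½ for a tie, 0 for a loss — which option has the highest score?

Omar: beats Rahul, Kwame, Hassan, Sofia, and Noah → score 5.
Rahul: loses to Omar, Kwame, Hassan, Sofia, and Noah → score 0.
Kwame: beats Rahul and Sofia; loses to Omar, Hassan, and Noah → score 2.
Hassan: beats Rahul and Kwame; loses to Omar, Sofia, and Noah → score 2.
Sofia: beats Rahul and Hassan; loses to Omar, Kwame, and Noah → score 2.
Noah: beats Rahul, Kwame, Hassan, and Sofia; loses to Omar → score 4.
Omar has the best pairwise record.

Omar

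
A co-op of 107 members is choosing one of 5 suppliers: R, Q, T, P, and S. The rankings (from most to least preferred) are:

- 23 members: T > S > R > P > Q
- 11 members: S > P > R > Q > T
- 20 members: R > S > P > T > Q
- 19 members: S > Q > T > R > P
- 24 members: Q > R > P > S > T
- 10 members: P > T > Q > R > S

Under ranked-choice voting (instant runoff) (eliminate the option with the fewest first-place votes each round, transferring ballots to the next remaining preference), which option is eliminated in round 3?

Q

Round 1: R 20, Q 24, T 23, P 10, S 30. Eliminate P.
Round 2: R 20, Q 24, T 33, S 30. Eliminate R.
Round 3: Q 24, T 33, S 50. Eliminate Q.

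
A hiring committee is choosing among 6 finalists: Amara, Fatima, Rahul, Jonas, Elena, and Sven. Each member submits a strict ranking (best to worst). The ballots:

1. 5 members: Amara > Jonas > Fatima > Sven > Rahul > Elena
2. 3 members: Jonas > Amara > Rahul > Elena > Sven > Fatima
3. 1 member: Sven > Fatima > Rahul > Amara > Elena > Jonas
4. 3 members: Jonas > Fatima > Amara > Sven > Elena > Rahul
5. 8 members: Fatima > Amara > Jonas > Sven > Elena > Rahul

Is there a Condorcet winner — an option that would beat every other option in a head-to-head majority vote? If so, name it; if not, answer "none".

none

Checking pairwise contests:
Fatima beats Amara 12–8.
Jonas beats Fatima 11–9.
Amara beats Rahul 19–1.
Amara beats Jonas 14–6.
Amara beats Elena 20–0.
Amara beats Sven 19–1.
Every option loses at least one head-to-head, so there is no Condorcet winner.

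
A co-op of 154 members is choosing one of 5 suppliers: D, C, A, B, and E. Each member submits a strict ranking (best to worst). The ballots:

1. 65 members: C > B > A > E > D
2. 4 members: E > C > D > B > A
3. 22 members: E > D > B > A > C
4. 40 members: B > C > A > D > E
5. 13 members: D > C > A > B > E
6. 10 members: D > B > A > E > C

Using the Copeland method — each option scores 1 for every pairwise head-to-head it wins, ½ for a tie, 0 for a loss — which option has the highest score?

D: loses to C, A, B, and E → score 0.
C: beats D, A, B, and E → score 4.
A: beats D and E; loses to C and B → score 2.
B: beats D, A, and E; loses to C → score 3.
E: beats D; loses to C, A, and B → score 1.
C has the best pairwise record.

C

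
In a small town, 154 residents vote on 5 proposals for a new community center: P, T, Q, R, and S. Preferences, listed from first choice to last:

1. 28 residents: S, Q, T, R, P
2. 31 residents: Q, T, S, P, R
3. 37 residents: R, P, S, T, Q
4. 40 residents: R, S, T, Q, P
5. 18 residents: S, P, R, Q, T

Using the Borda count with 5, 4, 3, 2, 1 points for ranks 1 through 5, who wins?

S

P: 28·1 + 31·2 + 37·4 + 40·1 + 18·4 = 350
T: 28·3 + 31·4 + 37·2 + 40·3 + 18·1 = 420
Q: 28·4 + 31·5 + 37·1 + 40·2 + 18·2 = 420
R: 28·2 + 31·1 + 37·5 + 40·5 + 18·3 = 526
S: 28·5 + 31·3 + 37·3 + 40·4 + 18·5 = 594
S has the highest Borda score (594).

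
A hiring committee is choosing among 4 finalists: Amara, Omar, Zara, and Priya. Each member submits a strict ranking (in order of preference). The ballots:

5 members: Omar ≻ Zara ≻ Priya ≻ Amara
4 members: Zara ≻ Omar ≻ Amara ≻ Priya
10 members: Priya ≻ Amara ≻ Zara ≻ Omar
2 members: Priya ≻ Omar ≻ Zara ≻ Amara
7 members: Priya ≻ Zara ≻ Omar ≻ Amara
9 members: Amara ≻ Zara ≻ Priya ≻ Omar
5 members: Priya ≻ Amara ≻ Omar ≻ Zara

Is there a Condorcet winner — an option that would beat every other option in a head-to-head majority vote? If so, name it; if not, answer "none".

Priya

Priya vs Amara: 29–13 for Priya.
Priya vs Omar: 33–9 for Priya.
Priya vs Zara: 24–18 for Priya.
Priya beats every other option head-to-head.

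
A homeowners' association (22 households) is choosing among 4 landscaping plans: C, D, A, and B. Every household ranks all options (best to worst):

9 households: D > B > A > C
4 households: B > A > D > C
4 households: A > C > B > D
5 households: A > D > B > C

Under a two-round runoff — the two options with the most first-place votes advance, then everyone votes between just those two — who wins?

Round 1 first-place votes: C 0, D 9, A 9, B 4.
D and A advance.
Runoff: D is preferred to A by 9 voters; A by 13.
A wins the runoff.

A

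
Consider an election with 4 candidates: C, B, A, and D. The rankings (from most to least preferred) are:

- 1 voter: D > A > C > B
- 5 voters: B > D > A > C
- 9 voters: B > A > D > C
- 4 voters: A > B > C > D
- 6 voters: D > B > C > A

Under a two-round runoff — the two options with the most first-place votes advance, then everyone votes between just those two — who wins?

B

Round 1 first-place votes: C 0, B 14, A 4, D 7.
B and D advance.
Runoff: B is preferred to D by 18 voters; D by 7.
B wins the runoff.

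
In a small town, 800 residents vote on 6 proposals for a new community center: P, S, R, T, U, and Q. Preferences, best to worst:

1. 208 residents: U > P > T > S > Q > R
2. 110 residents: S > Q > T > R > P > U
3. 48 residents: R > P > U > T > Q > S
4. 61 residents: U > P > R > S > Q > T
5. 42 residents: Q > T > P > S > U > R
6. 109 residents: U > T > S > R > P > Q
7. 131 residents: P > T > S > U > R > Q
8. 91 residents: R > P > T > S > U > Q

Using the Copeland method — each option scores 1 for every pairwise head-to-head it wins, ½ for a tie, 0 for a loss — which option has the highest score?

P: beats S, R, T, U, and Q → score 5.
S: beats R and Q; loses to P, T, and U → score 2.
R: beats Q; loses to P, S, T, and U → score 1.
T: beats S, R, and Q; loses to P and U → score 3.
U: beats S, R, T, and Q; loses to P → score 4.
Q: loses to P, S, R, T, and U → score 0.
P has the best pairwise record.

P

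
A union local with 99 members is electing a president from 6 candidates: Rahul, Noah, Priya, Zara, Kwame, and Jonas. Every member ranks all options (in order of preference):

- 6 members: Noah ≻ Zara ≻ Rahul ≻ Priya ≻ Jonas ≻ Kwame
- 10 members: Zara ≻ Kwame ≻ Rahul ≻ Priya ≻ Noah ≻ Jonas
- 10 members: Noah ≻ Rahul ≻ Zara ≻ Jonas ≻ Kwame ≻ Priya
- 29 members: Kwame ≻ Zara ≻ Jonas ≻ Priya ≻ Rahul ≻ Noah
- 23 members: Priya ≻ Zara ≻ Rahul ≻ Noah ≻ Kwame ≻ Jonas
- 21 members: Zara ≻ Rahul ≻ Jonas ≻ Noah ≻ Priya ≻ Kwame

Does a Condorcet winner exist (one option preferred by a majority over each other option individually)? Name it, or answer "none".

Zara vs Rahul: 89–10 for Zara.
Zara vs Noah: 83–16 for Zara.
Zara vs Priya: 76–23 for Zara.
Zara vs Kwame: 70–29 for Zara.
Zara vs Jonas: 99–0 for Zara.
Zara beats every other option head-to-head.

Zara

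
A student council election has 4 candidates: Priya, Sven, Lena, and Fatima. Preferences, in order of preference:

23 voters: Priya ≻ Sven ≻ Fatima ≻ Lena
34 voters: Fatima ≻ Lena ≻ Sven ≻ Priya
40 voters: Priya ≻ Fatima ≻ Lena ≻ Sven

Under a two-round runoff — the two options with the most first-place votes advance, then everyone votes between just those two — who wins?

Priya

Round 1 first-place votes: Priya 63, Sven 0, Lena 0, Fatima 34.
Priya and Fatima advance.
Runoff: Priya is preferred to Fatima by 63 voters; Fatima by 34.
Priya wins the runoff.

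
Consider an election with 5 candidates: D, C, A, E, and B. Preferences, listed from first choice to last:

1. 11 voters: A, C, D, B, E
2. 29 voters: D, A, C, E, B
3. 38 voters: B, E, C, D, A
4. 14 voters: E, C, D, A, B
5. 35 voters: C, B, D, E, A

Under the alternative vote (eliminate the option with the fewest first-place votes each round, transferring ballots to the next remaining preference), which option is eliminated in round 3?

Round 1: D 29, C 35, A 11, E 14, B 38. Eliminate A.
Round 2: D 29, C 46, E 14, B 38. Eliminate E.
Round 3: D 29, C 60, B 38. Eliminate D.

D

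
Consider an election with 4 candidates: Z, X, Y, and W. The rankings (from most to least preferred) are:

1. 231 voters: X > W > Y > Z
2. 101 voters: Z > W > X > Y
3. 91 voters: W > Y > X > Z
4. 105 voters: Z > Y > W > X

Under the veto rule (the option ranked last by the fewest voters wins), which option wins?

W

Last-place votes: Z 322, X 105, Y 101, W 0.
W is ranked last by the fewest voters, so W wins.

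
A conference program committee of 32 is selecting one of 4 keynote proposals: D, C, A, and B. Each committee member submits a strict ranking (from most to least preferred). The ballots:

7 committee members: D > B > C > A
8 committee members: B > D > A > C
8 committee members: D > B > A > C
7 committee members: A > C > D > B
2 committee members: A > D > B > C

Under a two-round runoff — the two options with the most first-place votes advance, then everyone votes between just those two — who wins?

Round 1 first-place votes: D 15, C 0, A 9, B 8.
D and A advance.
Runoff: D is preferred to A by 23 voters; A by 9.
D wins the runoff.

D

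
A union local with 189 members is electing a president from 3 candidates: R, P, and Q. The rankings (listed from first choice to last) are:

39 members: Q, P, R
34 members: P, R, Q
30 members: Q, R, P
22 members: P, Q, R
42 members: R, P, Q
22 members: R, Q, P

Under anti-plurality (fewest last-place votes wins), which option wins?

Last-place votes: R 61, P 52, Q 76.
P is ranked last by the fewest voters, so P wins.

P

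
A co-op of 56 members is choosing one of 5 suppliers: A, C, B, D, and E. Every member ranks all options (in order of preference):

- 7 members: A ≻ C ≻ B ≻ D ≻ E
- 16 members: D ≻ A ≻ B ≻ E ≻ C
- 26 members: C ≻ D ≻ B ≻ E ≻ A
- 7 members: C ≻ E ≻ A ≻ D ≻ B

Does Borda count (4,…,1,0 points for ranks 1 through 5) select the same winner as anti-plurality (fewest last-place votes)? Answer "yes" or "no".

Borda — scores: A 90, C 153, B 98, D 156, E 63. Winner: D.
Anti-plurality — last-place votes: A 26, C 16, B 7, D 0, E 7. Winner: D.
The two methods agree.

yes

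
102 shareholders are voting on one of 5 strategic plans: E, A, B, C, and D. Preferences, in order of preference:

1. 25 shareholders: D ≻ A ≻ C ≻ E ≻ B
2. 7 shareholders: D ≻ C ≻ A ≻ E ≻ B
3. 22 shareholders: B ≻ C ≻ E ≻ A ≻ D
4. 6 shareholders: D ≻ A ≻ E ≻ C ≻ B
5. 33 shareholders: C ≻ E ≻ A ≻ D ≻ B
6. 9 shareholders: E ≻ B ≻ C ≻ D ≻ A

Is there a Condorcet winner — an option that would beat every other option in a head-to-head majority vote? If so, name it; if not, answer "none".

C

C vs E: 87–15 for C.
C vs A: 71–31 for C.
C vs B: 71–31 for C.
C vs D: 64–38 for C.
C beats every other option head-to-head.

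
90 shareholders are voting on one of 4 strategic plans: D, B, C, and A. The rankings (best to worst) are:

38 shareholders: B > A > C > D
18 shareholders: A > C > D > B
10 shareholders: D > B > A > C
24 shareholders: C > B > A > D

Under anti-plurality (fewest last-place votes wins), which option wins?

Last-place votes: D 62, B 18, C 10, A 0.
A is ranked last by the fewest voters, so A wins.

A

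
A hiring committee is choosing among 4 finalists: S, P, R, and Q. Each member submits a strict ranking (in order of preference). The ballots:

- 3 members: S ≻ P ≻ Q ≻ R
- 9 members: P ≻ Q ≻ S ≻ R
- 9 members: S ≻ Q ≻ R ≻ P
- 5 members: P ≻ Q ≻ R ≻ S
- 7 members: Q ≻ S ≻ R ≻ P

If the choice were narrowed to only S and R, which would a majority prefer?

Voters preferring S to R: 28; preferring R to S: 5.
S wins the head-to-head.

S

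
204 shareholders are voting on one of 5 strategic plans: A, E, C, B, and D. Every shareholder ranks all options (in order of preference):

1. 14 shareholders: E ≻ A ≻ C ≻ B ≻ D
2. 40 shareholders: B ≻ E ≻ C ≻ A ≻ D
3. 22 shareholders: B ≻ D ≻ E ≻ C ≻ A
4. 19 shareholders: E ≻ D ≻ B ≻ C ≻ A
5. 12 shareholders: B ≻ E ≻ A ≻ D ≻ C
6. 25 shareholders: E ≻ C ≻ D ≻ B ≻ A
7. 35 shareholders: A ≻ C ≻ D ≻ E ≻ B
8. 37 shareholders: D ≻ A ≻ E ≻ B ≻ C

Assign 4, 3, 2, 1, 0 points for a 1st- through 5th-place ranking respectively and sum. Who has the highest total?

E

A: 14·3 + 40·1 + 22·0 + 19·0 + 12·2 + 25·0 + 35·4 + 37·3 = 357
E: 14·4 + 40·3 + 22·2 + 19·4 + 12·3 + 25·4 + 35·1 + 37·2 = 541
C: 14·2 + 40·2 + 22·1 + 19·1 + 12·0 + 25·3 + 35·3 + 37·0 = 329
B: 14·1 + 40·4 + 22·4 + 19·2 + 12·4 + 25·1 + 35·0 + 37·1 = 410
D: 14·0 + 40·0 + 22·3 + 19·3 + 12·1 + 25·2 + 35·2 + 37·4 = 403
E has the highest Borda score (541).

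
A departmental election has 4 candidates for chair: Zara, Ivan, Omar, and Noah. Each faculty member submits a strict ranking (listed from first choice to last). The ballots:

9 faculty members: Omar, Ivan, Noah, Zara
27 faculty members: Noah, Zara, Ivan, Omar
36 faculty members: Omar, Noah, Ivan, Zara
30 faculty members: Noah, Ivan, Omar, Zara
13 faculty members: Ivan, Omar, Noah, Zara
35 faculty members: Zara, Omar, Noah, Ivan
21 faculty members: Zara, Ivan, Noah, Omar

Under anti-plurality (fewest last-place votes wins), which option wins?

Last-place votes: Zara 88, Ivan 35, Omar 48, Noah 0.
Noah is ranked last by the fewest voters, so Noah wins.

Noah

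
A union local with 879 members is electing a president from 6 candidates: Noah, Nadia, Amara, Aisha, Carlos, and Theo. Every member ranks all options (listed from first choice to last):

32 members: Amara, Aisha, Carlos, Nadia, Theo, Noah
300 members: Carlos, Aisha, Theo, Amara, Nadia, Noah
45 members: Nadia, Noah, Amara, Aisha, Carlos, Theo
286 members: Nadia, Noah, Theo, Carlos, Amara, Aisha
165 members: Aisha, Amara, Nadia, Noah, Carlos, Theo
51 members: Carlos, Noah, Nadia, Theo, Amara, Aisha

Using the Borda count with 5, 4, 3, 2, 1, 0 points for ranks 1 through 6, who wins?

Noah: 32·0 + 300·0 + 45·4 + 286·4 + 165·2 + 51·4 = 1858
Nadia: 32·2 + 300·1 + 45·5 + 286·5 + 165·3 + 51·3 = 2667
Amara: 32·5 + 300·2 + 45·3 + 286·1 + 165·4 + 51·1 = 1892
Aisha: 32·4 + 300·4 + 45·2 + 286·0 + 165·5 + 51·0 = 2243
Carlos: 32·3 + 300·5 + 45·1 + 286·2 + 165·1 + 51·5 = 2633
Theo: 32·1 + 300·3 + 45·0 + 286·3 + 165·0 + 51·2 = 1892
Nadia has the highest Borda score (2667).

Nadia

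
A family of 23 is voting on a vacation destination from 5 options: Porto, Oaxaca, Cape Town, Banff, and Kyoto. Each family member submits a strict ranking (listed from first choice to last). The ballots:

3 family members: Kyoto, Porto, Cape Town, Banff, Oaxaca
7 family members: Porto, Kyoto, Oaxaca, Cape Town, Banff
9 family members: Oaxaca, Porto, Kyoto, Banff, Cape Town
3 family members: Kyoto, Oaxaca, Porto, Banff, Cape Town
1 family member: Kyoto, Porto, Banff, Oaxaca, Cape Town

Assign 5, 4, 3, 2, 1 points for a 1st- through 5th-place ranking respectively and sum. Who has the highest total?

Porto

Porto: 3·4 + 7·5 + 9·4 + 3·3 + 1·4 = 96
Oaxaca: 3·1 + 7·3 + 9·5 + 3·4 + 1·2 = 83
Cape Town: 3·3 + 7·2 + 9·1 + 3·1 + 1·1 = 36
Banff: 3·2 + 7·1 + 9·2 + 3·2 + 1·3 = 40
Kyoto: 3·5 + 7·4 + 9·3 + 3·5 + 1·5 = 90
Porto has the highest Borda score (96).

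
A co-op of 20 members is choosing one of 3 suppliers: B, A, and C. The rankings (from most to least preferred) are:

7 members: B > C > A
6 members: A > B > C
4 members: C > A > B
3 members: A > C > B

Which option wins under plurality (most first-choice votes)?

A

First-place votes: B 7, A 9, C 4.
A has the most first-place votes.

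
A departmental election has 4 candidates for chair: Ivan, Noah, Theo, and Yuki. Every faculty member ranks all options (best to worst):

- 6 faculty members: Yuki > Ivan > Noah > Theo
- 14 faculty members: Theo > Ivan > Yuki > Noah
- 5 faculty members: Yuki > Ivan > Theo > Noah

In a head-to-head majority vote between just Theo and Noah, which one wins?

Theo

Voters preferring Theo to Noah: 19; preferring Noah to Theo: 6.
Theo wins the head-to-head.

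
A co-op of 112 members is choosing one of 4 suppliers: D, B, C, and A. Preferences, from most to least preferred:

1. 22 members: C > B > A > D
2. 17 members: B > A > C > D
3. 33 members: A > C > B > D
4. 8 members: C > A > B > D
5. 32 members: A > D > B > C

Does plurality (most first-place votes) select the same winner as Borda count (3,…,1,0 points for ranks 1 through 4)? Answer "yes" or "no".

Plurality — first-place votes: D 0, B 17, C 30, A 65. Winner: A.
Borda — scores: D 64, B 168, C 173, A 267. Winner: A.
The two methods agree.

yes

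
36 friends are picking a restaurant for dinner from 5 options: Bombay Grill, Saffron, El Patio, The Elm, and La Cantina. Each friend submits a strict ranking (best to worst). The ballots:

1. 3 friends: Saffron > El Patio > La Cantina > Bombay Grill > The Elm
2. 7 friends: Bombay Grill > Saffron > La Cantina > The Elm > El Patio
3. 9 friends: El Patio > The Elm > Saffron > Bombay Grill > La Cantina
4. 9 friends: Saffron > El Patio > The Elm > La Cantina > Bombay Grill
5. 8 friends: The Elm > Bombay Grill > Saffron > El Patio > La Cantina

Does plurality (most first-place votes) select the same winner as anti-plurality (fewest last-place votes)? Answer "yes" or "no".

Plurality — first-place votes: Bombay Grill 7, Saffron 12, El Patio 9, The Elm 8, La Cantina 0. Winner: Saffron.
Anti-plurality — last-place votes: Bombay Grill 9, Saffron 0, El Patio 7, The Elm 3, La Cantina 17. Winner: Saffron.
The two methods agree.

yes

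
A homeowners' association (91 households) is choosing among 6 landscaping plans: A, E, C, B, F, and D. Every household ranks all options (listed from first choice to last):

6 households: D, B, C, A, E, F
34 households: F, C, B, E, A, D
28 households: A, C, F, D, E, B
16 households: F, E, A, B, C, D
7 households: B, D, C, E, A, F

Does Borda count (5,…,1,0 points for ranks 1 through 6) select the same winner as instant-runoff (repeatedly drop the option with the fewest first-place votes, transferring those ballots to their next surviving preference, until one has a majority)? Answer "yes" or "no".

yes

Borda — scores: A 241, E 180, C 303, B 193, F 334, D 114. Winner: F.
Instant-runoff — R1 A 28, E 0, C 0, B 7, F 50, D 6 (F winner). Winner: F.
The two methods agree.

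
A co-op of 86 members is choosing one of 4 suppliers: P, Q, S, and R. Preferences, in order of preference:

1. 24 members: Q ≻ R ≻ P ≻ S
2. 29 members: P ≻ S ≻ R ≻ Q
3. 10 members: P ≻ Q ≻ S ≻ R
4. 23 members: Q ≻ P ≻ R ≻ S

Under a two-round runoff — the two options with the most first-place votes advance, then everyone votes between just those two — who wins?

Round 1 first-place votes: P 39, Q 47, S 0, R 0.
Q and P advance.
Runoff: Q is preferred to P by 47 voters; P by 39.
Q wins the runoff.

Q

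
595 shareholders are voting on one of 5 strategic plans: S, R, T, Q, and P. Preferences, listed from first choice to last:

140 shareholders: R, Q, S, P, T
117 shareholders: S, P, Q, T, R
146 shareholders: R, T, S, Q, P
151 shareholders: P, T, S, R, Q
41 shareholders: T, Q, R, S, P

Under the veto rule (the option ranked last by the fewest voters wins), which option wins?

S

Last-place votes: S 0, R 117, T 140, Q 151, P 187.
S is ranked last by the fewest voters, so S wins.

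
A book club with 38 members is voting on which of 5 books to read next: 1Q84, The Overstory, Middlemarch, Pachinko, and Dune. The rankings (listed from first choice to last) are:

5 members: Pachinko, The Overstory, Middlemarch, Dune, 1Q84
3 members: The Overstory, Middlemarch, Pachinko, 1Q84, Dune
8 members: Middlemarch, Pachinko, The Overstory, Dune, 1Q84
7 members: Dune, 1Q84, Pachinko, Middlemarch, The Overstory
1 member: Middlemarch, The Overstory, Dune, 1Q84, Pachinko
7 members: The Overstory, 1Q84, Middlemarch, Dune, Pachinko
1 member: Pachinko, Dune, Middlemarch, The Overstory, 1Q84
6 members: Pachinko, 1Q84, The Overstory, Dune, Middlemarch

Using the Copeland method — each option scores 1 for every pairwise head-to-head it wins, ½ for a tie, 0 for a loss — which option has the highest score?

1Q84: beats Middlemarch; loses to The Overstory, Pachinko, and Dune → score 1.
The Overstory: beats 1Q84, Middlemarch, and Dune; loses to Pachinko → score 3.
Middlemarch: beats Dune; ties Pachinko; loses to 1Q84 and The Overstory → score 1.5.
Pachinko: beats 1Q84, The Overstory, and Dune; ties Middlemarch → score 3.5.
Dune: beats 1Q84; loses to The Overstory, Middlemarch, and Pachinko → score 1.
Pachinko has the best pairwise record.

Pachinko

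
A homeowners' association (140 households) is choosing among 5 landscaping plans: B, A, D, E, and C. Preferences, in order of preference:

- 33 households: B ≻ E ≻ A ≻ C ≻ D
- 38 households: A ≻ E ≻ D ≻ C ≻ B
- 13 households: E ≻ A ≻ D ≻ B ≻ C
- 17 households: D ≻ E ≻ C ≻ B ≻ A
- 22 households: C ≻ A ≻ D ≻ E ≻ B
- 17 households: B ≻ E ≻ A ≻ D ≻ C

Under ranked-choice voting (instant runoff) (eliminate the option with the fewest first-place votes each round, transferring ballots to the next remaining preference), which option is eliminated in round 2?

D

Round 1: B 50, A 38, D 17, E 13, C 22. Eliminate E.
Round 2: B 50, A 51, D 17, C 22. Eliminate D.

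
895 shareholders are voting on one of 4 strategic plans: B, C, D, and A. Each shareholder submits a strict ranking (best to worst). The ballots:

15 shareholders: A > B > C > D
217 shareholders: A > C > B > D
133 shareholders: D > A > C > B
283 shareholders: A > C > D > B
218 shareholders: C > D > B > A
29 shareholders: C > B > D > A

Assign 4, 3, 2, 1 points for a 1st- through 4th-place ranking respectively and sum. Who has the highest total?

B: 15·3 + 217·2 + 133·1 + 283·1 + 218·2 + 29·3 = 1418
C: 15·2 + 217·3 + 133·2 + 283·3 + 218·4 + 29·4 = 2784
D: 15·1 + 217·1 + 133·4 + 283·2 + 218·3 + 29·2 = 2042
A: 15·4 + 217·4 + 133·3 + 283·4 + 218·1 + 29·1 = 2706
C has the highest Borda score (2784).

C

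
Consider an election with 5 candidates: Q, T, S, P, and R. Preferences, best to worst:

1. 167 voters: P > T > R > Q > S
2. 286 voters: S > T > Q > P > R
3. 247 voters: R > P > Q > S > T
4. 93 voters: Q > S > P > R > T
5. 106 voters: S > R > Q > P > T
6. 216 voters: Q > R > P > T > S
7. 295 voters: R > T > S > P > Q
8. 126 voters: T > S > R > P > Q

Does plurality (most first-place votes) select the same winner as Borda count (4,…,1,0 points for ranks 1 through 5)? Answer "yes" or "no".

yes

Plurality — first-place votes: Q 309, T 126, S 392, P 167, R 542. Winner: R.
Borda — scores: Q 2681, T 2964, S 3062, P 2840, R 3813. Winner: R.
The two methods agree.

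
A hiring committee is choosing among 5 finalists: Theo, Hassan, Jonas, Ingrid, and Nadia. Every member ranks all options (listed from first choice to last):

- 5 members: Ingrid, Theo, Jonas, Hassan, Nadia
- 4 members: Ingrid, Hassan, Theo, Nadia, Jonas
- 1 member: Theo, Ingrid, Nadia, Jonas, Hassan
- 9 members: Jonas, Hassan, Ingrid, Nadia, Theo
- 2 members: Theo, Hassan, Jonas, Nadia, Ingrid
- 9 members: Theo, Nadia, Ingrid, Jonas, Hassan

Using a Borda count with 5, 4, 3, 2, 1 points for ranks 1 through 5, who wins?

Theo: 5·4 + 4·3 + 1·5 + 9·1 + 2·5 + 9·5 = 101
Hassan: 5·2 + 4·4 + 1·1 + 9·4 + 2·4 + 9·1 = 80
Jonas: 5·3 + 4·1 + 1·2 + 9·5 + 2·3 + 9·2 = 90
Ingrid: 5·5 + 4·5 + 1·4 + 9·3 + 2·1 + 9·3 = 105
Nadia: 5·1 + 4·2 + 1·3 + 9·2 + 2·2 + 9·4 = 74
Ingrid has the highest Borda score (105).

Ingrid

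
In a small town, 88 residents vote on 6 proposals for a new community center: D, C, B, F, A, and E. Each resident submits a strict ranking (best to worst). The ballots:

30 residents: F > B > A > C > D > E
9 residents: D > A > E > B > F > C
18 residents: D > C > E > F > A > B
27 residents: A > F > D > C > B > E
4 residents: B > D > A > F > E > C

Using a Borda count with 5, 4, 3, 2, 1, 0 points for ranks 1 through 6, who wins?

F

D: 30·1 + 9·5 + 18·5 + 27·3 + 4·4 = 262
C: 30·2 + 9·0 + 18·4 + 27·2 + 4·0 = 186
B: 30·4 + 9·2 + 18·0 + 27·1 + 4·5 = 185
F: 30·5 + 9·1 + 18·2 + 27·4 + 4·2 = 311
A: 30·3 + 9·4 + 18·1 + 27·5 + 4·3 = 291
E: 30·0 + 9·3 + 18·3 + 27·0 + 4·1 = 85
F has the highest Borda score (311).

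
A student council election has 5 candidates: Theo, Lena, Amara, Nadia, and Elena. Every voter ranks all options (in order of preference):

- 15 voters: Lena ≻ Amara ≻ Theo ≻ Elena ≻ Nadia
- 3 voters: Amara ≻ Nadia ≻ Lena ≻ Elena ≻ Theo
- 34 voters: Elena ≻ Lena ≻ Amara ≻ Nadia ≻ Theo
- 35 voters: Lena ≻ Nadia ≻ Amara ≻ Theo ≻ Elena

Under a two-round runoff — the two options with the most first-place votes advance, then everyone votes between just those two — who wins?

Round 1 first-place votes: Theo 0, Lena 50, Amara 3, Nadia 0, Elena 34.
Lena and Elena advance.
Runoff: Lena is preferred to Elena by 53 voters; Elena by 34.
Lena wins the runoff.

Lena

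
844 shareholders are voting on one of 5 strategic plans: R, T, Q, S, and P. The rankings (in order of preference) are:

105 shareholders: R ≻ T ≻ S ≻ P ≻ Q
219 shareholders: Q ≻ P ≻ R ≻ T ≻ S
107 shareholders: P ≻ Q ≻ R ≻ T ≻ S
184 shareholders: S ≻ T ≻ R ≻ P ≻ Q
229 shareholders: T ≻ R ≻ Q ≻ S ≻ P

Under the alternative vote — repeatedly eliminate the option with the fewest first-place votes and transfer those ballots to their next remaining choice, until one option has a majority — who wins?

Round 1: R 105, T 229, Q 219, S 184, P 107. Eliminate R.
Round 2: T 334, Q 219, S 184, P 107. Eliminate P.
Round 3: T 334, Q 326, S 184. Eliminate S.
Round 4: T 518, Q 326. T has a majority.

T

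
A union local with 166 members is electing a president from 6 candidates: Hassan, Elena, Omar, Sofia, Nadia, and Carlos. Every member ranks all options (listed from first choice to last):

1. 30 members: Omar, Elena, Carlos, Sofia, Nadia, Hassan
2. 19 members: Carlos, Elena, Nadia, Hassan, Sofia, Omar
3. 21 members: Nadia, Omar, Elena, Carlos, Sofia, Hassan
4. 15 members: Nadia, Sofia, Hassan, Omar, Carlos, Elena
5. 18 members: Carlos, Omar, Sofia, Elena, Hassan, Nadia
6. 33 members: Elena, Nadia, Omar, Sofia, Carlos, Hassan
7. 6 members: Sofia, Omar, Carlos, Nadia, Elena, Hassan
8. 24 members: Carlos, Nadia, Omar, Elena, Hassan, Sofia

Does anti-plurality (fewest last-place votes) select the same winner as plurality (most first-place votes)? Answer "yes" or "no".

yes

Anti-plurality — last-place votes: Hassan 90, Elena 15, Omar 19, Sofia 24, Nadia 18, Carlos 0. Winner: Carlos.
Plurality — first-place votes: Hassan 0, Elena 33, Omar 30, Sofia 6, Nadia 36, Carlos 61. Winner: Carlos.
The two methods agree.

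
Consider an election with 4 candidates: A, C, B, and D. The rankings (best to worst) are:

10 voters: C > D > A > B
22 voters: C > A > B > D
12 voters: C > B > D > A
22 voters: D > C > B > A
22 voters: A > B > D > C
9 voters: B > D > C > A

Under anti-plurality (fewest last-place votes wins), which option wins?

Last-place votes: A 43, C 22, B 10, D 22.
B is ranked last by the fewest voters, so B wins.

B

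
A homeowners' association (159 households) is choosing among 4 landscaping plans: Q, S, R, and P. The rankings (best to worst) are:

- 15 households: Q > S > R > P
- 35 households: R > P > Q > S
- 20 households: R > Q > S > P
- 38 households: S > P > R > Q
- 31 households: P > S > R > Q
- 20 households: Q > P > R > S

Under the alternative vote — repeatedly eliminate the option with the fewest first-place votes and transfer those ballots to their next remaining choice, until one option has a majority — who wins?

Round 1: Q 35, S 38, R 55, P 31. Eliminate P.
Round 2: Q 35, S 69, R 55. Eliminate Q.
Round 3: S 84, R 75. S has a majority.

S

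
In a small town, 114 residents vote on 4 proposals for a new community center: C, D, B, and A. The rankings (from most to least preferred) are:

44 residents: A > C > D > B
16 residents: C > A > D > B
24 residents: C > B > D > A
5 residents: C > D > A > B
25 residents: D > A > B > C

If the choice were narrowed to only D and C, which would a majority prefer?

C

Voters preferring D to C: 25; preferring C to D: 89.
C wins the head-to-head.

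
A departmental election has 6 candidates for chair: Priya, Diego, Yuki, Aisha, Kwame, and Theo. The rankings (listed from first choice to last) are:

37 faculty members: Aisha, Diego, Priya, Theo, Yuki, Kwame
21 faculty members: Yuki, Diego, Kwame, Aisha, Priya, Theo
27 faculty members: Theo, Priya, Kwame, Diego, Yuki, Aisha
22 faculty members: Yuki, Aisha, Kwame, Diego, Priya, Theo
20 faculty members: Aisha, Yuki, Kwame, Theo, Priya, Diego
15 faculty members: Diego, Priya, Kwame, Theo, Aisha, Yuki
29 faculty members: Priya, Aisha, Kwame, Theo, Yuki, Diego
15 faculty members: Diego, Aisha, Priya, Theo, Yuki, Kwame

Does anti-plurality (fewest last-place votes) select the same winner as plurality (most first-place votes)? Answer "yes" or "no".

no

Anti-plurality — last-place votes: Priya 0, Diego 49, Yuki 15, Aisha 27, Kwame 52, Theo 43. Winner: Priya.
Plurality — first-place votes: Priya 29, Diego 30, Yuki 43, Aisha 57, Kwame 0, Theo 27. Winner: Aisha.
The two methods disagree.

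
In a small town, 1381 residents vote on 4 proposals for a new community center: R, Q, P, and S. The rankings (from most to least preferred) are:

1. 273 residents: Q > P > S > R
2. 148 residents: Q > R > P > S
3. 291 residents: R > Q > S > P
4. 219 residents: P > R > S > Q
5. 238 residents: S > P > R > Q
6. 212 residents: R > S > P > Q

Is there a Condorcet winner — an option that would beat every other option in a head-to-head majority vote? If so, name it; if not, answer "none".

none

Checking pairwise contests:
P beats R 730–651.
R beats Q 960–421.
Q beats P 712–669.
R beats S 870–511.
Every option loses at least one head-to-head, so there is no Condorcet winner.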